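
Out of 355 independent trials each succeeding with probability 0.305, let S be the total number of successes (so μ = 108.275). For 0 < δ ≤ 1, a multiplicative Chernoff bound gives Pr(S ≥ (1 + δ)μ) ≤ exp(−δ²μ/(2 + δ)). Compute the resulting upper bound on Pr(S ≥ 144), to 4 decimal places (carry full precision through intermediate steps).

Write 144 = (1 + δ)μ, so δ = 144/108.275 − 1 = 0.3299469…
Then the exponent is δ²μ/(2 + δ) = (144 − μ)² / (μ·(2 + δ)) = 5.059065.
Bound = exp(−5.059065) = 0.00635.

0.0064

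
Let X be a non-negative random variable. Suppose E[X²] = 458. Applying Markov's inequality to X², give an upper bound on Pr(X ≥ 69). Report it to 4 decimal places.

Since X ≥ 0, the event {X ≥ 69} is the same as {X² ≥ 4761}.
Markov's inequality applied to X² gives Pr(X² ≥ 4761) ≤ E[X²]/4761 = 458/4761 = 0.0962.

0.0962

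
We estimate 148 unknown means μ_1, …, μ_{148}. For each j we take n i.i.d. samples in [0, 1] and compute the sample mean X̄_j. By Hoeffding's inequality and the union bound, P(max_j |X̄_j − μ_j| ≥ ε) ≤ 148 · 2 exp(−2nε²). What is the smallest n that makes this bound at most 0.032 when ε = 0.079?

Need 2·148·exp(−2nε²) ≤ 0.032, i.e. exp(−2nε²) ≤ 0.032/296.
So 2nε² ≥ ln(296/0.032) = 9.132379.
Hence n ≥ 9.132379/(2·0.079²) = 731.644.
The smallest integer n is 732.

732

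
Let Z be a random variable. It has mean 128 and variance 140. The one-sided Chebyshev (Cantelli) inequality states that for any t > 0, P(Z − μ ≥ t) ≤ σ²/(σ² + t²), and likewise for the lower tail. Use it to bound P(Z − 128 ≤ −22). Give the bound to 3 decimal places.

0.224

Here σ² = 140 and t = 22, so σ² + t² = 624.
Cantelli's bound: 140/624 = 0.2244.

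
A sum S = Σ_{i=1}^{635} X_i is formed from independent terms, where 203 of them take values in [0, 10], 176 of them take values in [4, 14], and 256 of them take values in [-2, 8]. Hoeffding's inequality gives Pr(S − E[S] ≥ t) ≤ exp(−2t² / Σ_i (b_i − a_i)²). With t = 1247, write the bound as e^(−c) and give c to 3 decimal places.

48.977

Σ(b_i − a_i)² = 203·10² + 176·10² + 256·10² = 63500.
c = 2t² / 63500 = 2·1247² / 63500 = 48.9767.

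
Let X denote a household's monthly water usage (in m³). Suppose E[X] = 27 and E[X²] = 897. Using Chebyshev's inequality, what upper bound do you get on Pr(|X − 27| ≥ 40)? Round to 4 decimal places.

Var(X) = E[X²] − (E[X])² = 897 − 729 = 168.
Chebyshev's inequality: Pr(|X − μ| ≥ t) ≤ Var(X)/t² = 168/1600 = 0.1050.

0.1050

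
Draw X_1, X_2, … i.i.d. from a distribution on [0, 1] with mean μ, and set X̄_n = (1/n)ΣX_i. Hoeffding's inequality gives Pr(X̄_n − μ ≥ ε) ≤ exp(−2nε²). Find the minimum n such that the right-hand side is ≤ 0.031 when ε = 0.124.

Require exp(−2nε²) ≤ 0.031, i.e. 2nε² ≥ ln(1/0.031) = 3.473768.
So n ≥ 3.473768 / (2·0.124²) = 112.961.
The smallest integer n is 113.

113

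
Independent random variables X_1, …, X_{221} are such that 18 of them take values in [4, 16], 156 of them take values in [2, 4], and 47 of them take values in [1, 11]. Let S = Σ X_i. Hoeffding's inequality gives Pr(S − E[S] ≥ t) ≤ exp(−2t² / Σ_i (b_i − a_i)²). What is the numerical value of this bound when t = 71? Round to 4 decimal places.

Σ(b_i − a_i)² = 18·12² + 156·2² + 47·10² = 7916.
Exponent = 2·71² / 7916 = 1.27362.
Bound = exp(−1.27362) = 0.27982.

0.2798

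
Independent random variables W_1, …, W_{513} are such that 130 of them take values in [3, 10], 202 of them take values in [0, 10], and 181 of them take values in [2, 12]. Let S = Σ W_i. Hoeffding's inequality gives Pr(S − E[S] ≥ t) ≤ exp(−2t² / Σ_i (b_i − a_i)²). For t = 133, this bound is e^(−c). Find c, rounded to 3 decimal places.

Σ(b_i − a_i)² = 130·7² + 202·10² + 181·10² = 44670.
c = 2t² / 44670 = 2·133² / 44670 = 0.7920.

0.792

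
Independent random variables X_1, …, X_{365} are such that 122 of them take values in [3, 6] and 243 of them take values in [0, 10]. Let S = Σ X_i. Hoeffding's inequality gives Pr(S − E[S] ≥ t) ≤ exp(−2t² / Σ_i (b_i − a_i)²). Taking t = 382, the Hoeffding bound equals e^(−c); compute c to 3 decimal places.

Σ(b_i − a_i)² = 122·3² + 243·10² = 25398.
c = 2t² / 25398 = 2·382² / 25398 = 11.4910.

11.491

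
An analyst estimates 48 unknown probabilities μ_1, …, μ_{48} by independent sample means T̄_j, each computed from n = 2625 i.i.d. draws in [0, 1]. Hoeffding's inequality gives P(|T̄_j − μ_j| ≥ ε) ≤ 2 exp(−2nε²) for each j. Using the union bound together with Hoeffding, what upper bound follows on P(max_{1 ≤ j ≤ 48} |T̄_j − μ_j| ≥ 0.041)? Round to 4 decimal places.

Per-experiment Hoeffding bound: 2·exp(−2·2625·0.041²) = 2·exp(−8.82525) = 0.00029395.
Union bound over 48 events: 48·0.00029395 = 0.01411.

0.0141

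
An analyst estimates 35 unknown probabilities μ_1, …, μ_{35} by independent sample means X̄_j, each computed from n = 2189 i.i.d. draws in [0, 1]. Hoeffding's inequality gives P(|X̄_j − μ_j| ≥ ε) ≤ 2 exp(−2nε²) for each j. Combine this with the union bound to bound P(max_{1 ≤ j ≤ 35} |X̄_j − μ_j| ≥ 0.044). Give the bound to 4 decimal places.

0.0146

Per-experiment Hoeffding bound: 2·exp(−2·2189·0.044²) = 2·exp(−8.47581) = 0.0004169.
Union bound over 35 events: 35·0.0004169 = 0.01459.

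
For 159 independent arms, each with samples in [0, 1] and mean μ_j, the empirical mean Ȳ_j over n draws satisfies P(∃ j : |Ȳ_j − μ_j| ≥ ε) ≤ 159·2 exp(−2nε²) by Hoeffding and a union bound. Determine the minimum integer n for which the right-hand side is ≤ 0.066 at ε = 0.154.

Need 2·159·exp(−2nε²) ≤ 0.066, i.e. exp(−2nε²) ≤ 0.066/318.
So 2nε² ≥ ln(318/0.066) = 8.480152.
Hence n ≥ 8.480152/(2·0.154²) = 178.785.
The smallest integer n is 179.

179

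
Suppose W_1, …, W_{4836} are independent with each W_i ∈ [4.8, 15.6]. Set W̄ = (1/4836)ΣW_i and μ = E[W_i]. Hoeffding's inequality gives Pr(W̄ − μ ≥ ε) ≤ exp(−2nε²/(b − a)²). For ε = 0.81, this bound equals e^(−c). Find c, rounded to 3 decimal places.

c = 2nε²/(b − a)² = 2·4836·0.81² / 10.8² = 54.4050.

54.405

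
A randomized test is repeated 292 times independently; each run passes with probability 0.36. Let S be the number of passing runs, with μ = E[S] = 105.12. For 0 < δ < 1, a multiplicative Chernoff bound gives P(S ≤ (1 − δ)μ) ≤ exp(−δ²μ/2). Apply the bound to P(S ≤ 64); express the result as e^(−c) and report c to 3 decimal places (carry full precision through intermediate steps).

Write 64 = (1 − δ)μ, so δ = 1 − 64/105.12 = 0.391172…
Then the exponent is δ²μ/2 = (μ − 64)²/(2μ) = 8.042496.

8.042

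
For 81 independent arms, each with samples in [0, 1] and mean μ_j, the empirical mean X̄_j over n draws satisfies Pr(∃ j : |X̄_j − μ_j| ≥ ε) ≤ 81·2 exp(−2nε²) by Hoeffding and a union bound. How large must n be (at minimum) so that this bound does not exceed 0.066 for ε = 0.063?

984

Need 2·81·exp(−2nε²) ≤ 0.066, i.e. exp(−2nε²) ≤ 0.066/162.
So 2nε² ≥ ln(162/0.066) = 7.805697.
Hence n ≥ 7.805697/(2·0.063²) = 983.333.
The smallest integer n is 984.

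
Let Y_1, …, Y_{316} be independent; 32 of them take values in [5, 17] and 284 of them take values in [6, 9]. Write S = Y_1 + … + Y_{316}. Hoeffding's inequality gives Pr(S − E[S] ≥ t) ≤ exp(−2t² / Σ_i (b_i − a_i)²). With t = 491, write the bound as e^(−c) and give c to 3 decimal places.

67.303

Σ(b_i − a_i)² = 32·12² + 284·3² = 7164.
c = 2t² / 7164 = 2·491² / 7164 = 67.3035.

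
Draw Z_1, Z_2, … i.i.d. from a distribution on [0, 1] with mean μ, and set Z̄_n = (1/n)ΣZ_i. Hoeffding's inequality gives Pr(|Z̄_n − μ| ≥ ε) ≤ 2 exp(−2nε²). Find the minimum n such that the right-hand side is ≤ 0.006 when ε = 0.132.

167

Require 2·exp(−2nε²) ≤ 0.006, i.e. 2nε² ≥ ln(2/0.006) = 5.809143.
So n ≥ 5.809143 / (2·0.132²) = 166.699.
The smallest integer n is 167.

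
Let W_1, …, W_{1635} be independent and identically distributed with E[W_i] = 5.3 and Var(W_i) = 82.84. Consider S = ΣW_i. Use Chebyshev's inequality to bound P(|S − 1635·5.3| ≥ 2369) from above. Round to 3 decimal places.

0.024

Var(S) = n·Var(W_i) = 1635·82.84 = 135443.4.
Chebyshev: P(|S − 1635·5.3| ≥ 2369) ≤ Var(S)/2369² = 135443.4/5612161 = 0.0241.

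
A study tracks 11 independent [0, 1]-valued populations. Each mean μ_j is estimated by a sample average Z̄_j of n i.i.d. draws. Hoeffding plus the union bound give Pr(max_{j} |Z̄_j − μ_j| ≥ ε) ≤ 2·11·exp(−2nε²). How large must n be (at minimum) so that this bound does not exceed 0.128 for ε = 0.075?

Need 2·11·exp(−2nε²) ≤ 0.128, i.e. exp(−2nε²) ≤ 0.128/22.
So 2nε² ≥ ln(22/0.128) = 5.146767.
Hence n ≥ 5.146767/(2·0.075²) = 457.490.
The smallest integer n is 458.

458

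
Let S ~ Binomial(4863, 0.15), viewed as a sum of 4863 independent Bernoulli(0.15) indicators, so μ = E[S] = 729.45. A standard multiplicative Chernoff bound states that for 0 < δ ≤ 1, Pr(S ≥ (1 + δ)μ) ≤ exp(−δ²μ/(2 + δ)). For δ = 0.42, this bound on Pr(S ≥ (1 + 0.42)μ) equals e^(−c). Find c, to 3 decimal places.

c = δ²μ/(2 + δ) = 0.42²·729.45/(2 + 0.42) = 53.1715.

53.171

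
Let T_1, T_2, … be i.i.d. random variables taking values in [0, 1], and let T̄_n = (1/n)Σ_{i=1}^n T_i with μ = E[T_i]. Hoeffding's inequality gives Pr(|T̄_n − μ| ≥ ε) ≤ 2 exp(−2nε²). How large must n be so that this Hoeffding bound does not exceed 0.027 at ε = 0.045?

1063

Require 2·exp(−2nε²) ≤ 0.027, i.e. 2nε² ≥ ln(2/0.027) = 4.305066.
So n ≥ 4.305066 / (2·0.045²) = 1062.979.
The smallest integer n is 1063.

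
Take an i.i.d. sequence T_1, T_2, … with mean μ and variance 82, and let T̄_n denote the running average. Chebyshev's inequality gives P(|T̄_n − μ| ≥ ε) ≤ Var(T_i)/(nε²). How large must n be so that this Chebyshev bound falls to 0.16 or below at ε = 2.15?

Require 82/(n·2.15²) ≤ 0.16, i.e. n ≥ 82/(0.16·2.15²) = 110.871.
The smallest integer n is 111.

111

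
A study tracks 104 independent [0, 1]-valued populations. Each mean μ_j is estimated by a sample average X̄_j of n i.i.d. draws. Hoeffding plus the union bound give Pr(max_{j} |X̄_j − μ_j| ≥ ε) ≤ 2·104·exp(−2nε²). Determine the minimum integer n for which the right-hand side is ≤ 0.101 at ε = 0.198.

98

Need 2·104·exp(−2nε²) ≤ 0.101, i.e. exp(−2nε²) ≤ 0.101/208.
So 2nε² ≥ ln(208/0.101) = 7.630173.
Hence n ≥ 7.630173/(2·0.198²) = 97.314.
The smallest integer n is 98.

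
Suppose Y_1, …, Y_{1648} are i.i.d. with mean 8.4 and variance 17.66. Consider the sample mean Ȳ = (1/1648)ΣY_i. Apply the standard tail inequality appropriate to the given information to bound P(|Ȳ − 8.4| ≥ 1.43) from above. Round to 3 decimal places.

0.005

With mean and variance of each term known, Chebyshev's inequality bounds the deviation of the sum (or sample mean).
Var(Ȳ) = Var(Y_i)/n = 17.66/1648 = 0.010716.
Chebyshev: P(|Ȳ − 8.4| ≥ 1.43) ≤ Var(Ȳ)/(1.43)² = 17.66/(1648·1.43²) = 0.0052.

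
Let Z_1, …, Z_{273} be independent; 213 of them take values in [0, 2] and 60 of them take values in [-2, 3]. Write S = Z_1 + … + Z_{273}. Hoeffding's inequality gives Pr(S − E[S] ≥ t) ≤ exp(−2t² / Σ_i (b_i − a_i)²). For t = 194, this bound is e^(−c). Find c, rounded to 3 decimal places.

32.003

Σ(b_i − a_i)² = 213·2² + 60·5² = 2352.
c = 2t² / 2352 = 2·194² / 2352 = 32.0034.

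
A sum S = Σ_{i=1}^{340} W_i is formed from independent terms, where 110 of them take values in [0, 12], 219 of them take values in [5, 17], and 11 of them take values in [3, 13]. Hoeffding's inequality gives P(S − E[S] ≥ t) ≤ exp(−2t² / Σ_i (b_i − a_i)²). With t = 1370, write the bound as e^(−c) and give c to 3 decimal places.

77.436

Σ(b_i − a_i)² = 110·12² + 219·12² + 11·10² = 48476.
c = 2t² / 48476 = 2·1370² / 48476 = 77.4363.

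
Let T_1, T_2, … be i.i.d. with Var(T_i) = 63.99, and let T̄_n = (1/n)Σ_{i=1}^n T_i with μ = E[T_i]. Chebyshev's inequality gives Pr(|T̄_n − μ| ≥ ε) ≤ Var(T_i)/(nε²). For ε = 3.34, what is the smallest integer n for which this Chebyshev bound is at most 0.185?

Require 63.99/(n·3.34²) ≤ 0.185, i.e. n ≥ 63.99/(0.185·3.34²) = 31.006.
The smallest integer n is 32.

32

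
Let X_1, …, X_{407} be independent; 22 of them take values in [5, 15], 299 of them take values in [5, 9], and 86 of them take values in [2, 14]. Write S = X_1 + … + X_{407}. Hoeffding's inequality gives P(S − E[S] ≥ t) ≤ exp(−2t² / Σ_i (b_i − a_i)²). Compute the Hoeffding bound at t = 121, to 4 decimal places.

Σ(b_i − a_i)² = 22·10² + 299·4² + 86·12² = 19368.
Exponent = 2·121² / 19368 = 1.51188.
Bound = exp(−1.51188) = 0.22050.

0.2205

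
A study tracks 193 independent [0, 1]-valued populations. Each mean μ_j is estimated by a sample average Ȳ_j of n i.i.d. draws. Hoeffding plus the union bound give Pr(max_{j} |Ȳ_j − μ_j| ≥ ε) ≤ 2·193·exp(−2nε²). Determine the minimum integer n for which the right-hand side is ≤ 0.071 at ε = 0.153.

Need 2·193·exp(−2nε²) ≤ 0.071, i.e. exp(−2nε²) ≤ 0.071/386.
So 2nε² ≥ ln(386/0.071) = 8.600913.
Hence n ≥ 8.600913/(2·0.153²) = 183.710.
The smallest integer n is 184.

184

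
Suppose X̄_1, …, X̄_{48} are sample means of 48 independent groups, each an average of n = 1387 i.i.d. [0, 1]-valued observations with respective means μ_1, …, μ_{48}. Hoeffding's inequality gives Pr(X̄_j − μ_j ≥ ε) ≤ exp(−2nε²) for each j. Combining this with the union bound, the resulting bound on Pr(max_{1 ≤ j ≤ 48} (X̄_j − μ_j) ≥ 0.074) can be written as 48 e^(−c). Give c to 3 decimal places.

15.190

Union bound over the 48 events: Pr(max_{1 ≤ j ≤ 48} (X̄_j − μ_j) ≥ 0.074) ≤ 48·exp(−2nε²) = 48 exp(−2·1387·0.074²).
So c = 2·1387·0.074² = 15.1904.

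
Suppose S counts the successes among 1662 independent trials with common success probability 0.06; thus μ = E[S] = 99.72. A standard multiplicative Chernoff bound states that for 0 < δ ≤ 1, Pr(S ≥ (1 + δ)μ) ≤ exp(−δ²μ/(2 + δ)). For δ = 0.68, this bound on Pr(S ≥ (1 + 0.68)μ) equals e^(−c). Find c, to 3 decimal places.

c = δ²μ/(2 + δ) = 0.68²·99.72/(2 + 0.68) = 17.2054.

17.205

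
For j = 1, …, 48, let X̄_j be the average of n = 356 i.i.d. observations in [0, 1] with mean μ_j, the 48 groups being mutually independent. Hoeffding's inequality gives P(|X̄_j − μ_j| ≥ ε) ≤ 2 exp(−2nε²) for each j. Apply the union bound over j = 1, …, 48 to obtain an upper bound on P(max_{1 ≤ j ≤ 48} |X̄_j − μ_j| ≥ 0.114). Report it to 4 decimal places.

Per-experiment Hoeffding bound: 2·exp(−2·356·0.114²) = 2·exp(−9.25315) = 0.00019162.
Union bound over 48 events: 48·0.00019162 = 0.00920.

0.0092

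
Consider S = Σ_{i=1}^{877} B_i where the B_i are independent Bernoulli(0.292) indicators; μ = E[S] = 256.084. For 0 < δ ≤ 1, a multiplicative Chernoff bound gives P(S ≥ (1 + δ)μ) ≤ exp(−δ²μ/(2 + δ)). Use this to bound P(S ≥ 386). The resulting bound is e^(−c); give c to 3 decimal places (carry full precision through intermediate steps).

Write 386 = (1 + δ)μ, so δ = 386/256.084 − 1 = 0.5073179…
Then the exponent is δ²μ/(2 + δ) = (386 − μ)² / (μ·(2 + δ)) = 26.286540.

26.287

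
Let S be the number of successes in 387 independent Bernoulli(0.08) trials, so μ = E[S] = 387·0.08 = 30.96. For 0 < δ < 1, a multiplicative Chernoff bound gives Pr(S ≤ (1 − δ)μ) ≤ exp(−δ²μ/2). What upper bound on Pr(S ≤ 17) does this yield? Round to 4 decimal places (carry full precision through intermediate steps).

0.0430

Write 17 = (1 − δ)μ, so δ = 1 − 17/30.96 = 0.4509044…
Then the exponent is δ²μ/2 = (μ − 17)²/(2μ) = 3.147313.
Bound = exp(−3.147313) = 0.04297.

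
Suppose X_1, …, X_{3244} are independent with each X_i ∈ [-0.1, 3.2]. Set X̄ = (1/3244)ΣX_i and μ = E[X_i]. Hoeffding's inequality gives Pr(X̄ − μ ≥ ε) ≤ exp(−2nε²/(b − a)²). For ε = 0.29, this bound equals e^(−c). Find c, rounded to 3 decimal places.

c = 2nε²/(b − a)² = 2·3244·0.29² / 3.3² = 50.1048.

50.105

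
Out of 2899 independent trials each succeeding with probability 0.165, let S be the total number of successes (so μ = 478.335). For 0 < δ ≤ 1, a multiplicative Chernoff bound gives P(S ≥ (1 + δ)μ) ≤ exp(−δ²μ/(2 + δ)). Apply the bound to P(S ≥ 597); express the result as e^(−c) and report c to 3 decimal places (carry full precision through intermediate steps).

Write 597 = (1 + δ)μ, so δ = 597/478.335 − 1 = 0.2480793…
Then the exponent is δ²μ/(2 + δ) = (597 − μ)² / (μ·(2 + δ)) = 13.094879.

13.095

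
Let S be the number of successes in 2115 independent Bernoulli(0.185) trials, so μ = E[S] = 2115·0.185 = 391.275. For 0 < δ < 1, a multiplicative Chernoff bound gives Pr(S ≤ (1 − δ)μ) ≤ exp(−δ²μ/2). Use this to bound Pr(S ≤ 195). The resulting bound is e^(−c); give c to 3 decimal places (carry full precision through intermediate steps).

49.229

Write 195 = (1 − δ)μ, so δ = 1 − 195/391.275 = 0.5016293…
Then the exponent is δ²μ/2 = (μ − 195)²/(2μ) = 49.228644.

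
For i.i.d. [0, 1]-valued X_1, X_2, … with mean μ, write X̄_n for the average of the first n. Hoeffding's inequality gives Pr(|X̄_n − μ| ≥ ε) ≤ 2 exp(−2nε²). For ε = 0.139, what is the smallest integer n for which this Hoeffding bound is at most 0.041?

Require 2·exp(−2nε²) ≤ 0.041, i.e. 2nε² ≥ ln(2/0.041) = 3.887330.
So n ≥ 3.887330 / (2·0.139²) = 100.599.
The smallest integer n is 101.

101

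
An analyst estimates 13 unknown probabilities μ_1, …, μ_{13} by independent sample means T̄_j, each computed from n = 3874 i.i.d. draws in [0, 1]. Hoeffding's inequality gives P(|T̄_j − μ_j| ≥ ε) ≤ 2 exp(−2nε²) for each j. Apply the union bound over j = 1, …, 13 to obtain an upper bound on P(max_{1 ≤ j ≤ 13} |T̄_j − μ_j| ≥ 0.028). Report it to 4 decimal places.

Per-experiment Hoeffding bound: 2·exp(−2·3874·0.028²) = 2·exp(−6.07443) = 0.0046019.
Union bound over 13 events: 13·0.0046019 = 0.05982.

0.0598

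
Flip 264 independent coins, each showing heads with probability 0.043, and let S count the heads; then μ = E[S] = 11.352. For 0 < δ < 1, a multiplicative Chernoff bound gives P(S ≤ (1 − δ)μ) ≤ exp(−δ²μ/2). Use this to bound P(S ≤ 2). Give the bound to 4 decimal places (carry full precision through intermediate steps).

Write 2 = (1 − δ)μ, so δ = 1 − 2/11.352 = 0.8238196…
Then the exponent is δ²μ/2 = (μ − 2)²/(2μ) = 3.852180.
Bound = exp(−3.852180) = 0.02123.

0.0212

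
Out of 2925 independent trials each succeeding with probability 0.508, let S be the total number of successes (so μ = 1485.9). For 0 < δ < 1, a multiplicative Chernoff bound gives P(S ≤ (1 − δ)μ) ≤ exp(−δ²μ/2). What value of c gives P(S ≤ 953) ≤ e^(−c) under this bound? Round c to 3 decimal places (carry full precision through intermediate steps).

95.559

Write 953 = (1 − δ)μ, so δ = 1 − 953/1485.9 = 0.3586379…
Then the exponent is δ²μ/2 = (μ − 953)²/(2μ) = 95.559058.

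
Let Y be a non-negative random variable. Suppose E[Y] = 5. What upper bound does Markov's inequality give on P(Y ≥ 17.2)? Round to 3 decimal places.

Markov's inequality: for a non-negative random variable, P(Y ≥ a) ≤ E[Y]/a.
Here E[Y] = 5 and a = 17.2, so the bound is 5/17.2 = 0.2907.

0.291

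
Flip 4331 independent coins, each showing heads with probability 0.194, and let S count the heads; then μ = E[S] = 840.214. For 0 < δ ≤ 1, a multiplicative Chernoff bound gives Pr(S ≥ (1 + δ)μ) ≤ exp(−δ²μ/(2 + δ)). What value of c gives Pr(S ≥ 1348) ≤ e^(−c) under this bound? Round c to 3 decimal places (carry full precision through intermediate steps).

117.834

Write 1348 = (1 + δ)μ, so δ = 1348/840.214 − 1 = 0.6043532…
Then the exponent is δ²μ/(2 + δ) = (1348 − μ)² / (μ·(2 + δ)) = 117.834280.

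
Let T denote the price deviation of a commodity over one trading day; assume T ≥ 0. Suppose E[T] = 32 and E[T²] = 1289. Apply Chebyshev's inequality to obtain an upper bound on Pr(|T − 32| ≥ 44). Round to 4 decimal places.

Var(T) = E[T²] − (E[T])² = 1289 − 1024 = 265.
Chebyshev's inequality: Pr(|T − μ| ≥ t) ≤ Var(T)/t² = 265/1936 = 0.1369.

0.1369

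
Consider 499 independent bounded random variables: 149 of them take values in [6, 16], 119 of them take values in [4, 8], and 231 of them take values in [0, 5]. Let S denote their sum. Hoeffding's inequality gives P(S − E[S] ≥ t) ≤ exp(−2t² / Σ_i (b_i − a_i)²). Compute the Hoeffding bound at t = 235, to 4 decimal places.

Σ(b_i − a_i)² = 149·10² + 119·4² + 231·5² = 22579.
Exponent = 2·235² / 22579 = 4.89171.
Bound = exp(−4.89171) = 0.00751.

0.0075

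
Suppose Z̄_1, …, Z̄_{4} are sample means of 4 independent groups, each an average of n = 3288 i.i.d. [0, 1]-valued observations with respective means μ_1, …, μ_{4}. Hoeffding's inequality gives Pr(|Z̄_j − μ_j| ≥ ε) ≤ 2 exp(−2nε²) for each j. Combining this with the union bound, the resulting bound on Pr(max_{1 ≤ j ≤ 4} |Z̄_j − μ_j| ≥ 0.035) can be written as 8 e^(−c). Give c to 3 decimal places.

Union bound over the 4 events: Pr(max_{1 ≤ j ≤ 4} |Z̄_j − μ_j| ≥ 0.035) ≤ 4·2·exp(−2nε²) = 8 exp(−2·3288·0.035²).
So c = 2·3288·0.035² = 8.0556.

8.056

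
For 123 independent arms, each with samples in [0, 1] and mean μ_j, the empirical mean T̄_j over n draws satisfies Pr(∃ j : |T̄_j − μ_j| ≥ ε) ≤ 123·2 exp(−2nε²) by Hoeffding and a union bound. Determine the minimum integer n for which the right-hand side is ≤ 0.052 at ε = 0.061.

Need 2·123·exp(−2nε²) ≤ 0.052, i.e. exp(−2nε²) ≤ 0.052/246.
So 2nε² ≥ ln(246/0.052) = 8.461843.
Hence n ≥ 8.461843/(2·0.061²) = 1137.039.
The smallest integer n is 1138.

1138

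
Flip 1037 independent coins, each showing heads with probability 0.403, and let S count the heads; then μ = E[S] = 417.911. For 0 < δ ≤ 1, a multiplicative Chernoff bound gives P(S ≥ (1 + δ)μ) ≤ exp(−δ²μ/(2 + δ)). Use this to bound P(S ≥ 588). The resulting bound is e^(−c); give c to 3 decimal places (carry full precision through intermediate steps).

Write 588 = (1 + δ)μ, so δ = 588/417.911 − 1 = 0.4069981…
Then the exponent is δ²μ/(2 + δ) = (588 − μ)² / (μ·(2 + δ)) = 28.760266.

28.760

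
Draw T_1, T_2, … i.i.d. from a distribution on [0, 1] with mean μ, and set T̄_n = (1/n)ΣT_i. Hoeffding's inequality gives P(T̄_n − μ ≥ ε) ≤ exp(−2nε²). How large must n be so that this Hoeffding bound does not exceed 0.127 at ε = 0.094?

Require exp(−2nε²) ≤ 0.127, i.e. 2nε² ≥ ln(1/0.127) = 2.063568.
So n ≥ 2.063568 / (2·0.094²) = 116.770.
The smallest integer n is 117.

117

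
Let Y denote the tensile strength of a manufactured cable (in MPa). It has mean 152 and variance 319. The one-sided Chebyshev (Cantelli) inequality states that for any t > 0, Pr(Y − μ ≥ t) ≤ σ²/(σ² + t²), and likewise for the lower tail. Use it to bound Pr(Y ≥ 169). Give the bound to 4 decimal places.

0.5247

Here σ² = 319 and t = 17, so σ² + t² = 608.
Cantelli's bound: 319/608 = 0.5247.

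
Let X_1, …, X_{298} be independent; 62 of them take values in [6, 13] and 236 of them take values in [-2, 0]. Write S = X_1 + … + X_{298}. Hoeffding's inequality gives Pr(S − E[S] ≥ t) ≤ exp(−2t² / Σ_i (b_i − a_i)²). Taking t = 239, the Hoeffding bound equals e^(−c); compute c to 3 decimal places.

Σ(b_i − a_i)² = 62·7² + 236·2² = 3982.
c = 2t² / 3982 = 2·239² / 3982 = 28.6896.

28.690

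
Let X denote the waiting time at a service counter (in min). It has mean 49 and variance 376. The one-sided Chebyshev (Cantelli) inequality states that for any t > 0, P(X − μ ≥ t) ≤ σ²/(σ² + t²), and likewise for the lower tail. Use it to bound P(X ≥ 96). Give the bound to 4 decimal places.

Here σ² = 376 and t = 47, so σ² + t² = 2585.
Cantelli's bound: 376/2585 = 0.1455.

0.1455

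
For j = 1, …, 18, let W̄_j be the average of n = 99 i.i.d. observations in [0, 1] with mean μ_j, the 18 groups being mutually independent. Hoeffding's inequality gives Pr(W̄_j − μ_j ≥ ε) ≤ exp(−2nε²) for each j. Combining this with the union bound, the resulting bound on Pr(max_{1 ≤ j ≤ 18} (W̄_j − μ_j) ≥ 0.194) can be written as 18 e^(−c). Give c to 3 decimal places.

7.452

Union bound over the 18 events: Pr(max_{1 ≤ j ≤ 18} (W̄_j − μ_j) ≥ 0.194) ≤ 18·exp(−2nε²) = 18 exp(−2·99·0.194²).
So c = 2·99·0.194² = 7.4519.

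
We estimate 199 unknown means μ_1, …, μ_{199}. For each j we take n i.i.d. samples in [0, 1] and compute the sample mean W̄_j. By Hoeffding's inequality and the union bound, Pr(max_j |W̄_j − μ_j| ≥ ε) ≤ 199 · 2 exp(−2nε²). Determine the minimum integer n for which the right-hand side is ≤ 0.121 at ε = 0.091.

489

Need 2·199·exp(−2nε²) ≤ 0.121, i.e. exp(−2nε²) ≤ 0.121/398.
So 2nε² ≥ ln(398/0.121) = 8.098417.
Hence n ≥ 8.098417/(2·0.091²) = 488.976.
The smallest integer n is 489.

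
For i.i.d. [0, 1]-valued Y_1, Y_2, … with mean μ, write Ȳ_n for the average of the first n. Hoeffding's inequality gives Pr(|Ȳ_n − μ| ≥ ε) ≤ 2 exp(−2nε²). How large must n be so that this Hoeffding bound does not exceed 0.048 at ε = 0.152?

Require 2·exp(−2nε²) ≤ 0.048, i.e. 2nε² ≥ ln(2/0.048) = 3.729701.
So n ≥ 3.729701 / (2·0.152²) = 80.715.
The smallest integer n is 81.

81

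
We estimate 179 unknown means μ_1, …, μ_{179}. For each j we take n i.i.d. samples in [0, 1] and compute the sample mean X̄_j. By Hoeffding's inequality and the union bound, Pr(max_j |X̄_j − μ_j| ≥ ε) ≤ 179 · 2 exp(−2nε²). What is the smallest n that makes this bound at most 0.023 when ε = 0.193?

Need 2·179·exp(−2nε²) ≤ 0.023, i.e. exp(−2nε²) ≤ 0.023/358.
So 2nε² ≥ ln(358/0.023) = 9.652794.
Hence n ≥ 9.652794/(2·0.193²) = 129.571.
The smallest integer n is 130.

130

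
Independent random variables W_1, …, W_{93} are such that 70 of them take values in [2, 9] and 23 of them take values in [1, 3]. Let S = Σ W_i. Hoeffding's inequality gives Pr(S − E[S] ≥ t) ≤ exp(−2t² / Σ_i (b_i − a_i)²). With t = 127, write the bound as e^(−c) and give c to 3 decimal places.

9.159

Σ(b_i − a_i)² = 70·7² + 23·2² = 3522.
c = 2t² / 3522 = 2·127² / 3522 = 9.1590.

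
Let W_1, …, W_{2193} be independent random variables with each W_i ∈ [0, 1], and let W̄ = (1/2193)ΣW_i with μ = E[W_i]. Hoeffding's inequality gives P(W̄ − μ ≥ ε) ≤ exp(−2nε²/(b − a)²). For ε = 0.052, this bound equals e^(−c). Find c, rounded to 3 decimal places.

c = 2nε²/(b − a)² = 2·2193·0.052² / 1² = 11.8597.

11.860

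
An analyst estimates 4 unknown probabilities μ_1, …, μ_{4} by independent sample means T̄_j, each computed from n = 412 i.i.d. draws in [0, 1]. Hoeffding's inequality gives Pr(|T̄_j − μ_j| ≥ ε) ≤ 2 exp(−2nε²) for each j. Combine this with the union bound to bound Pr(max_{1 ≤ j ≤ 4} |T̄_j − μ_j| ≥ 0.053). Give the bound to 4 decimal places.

0.7904

Per-experiment Hoeffding bound: 2·exp(−2·412·0.053²) = 2·exp(−2.31462) = 0.19761.
Union bound over 4 events: 4·0.19761 = 0.79043.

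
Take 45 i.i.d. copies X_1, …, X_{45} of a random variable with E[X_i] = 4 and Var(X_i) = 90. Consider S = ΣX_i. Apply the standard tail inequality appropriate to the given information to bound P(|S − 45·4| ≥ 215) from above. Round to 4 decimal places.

0.0876

With mean and variance of each term known, Chebyshev's inequality bounds the deviation of the sum (or sample mean).
Var(S) = n·Var(X_i) = 45·90 = 4050.
Chebyshev: P(|S − 45·4| ≥ 215) ≤ Var(S)/215² = 4050/46225 = 0.0876.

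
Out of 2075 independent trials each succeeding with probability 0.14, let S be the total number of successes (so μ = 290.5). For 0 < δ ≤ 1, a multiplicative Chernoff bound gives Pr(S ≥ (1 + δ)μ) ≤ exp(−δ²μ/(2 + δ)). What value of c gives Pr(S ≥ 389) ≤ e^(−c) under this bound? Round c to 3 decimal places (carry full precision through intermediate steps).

14.279

Write 389 = (1 + δ)μ, so δ = 389/290.5 − 1 = 0.3390706…
Then the exponent is δ²μ/(2 + δ) = (389 − μ)² / (μ·(2 + δ)) = 14.278514.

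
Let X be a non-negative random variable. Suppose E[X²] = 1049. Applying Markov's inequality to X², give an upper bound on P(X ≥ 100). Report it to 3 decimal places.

Since X ≥ 0, the event {X ≥ 100} is the same as {X² ≥ 10000}.
Markov's inequality applied to X² gives P(X² ≥ 10000) ≤ E[X²]/10000 = 1049/10000 = 0.1049.

0.105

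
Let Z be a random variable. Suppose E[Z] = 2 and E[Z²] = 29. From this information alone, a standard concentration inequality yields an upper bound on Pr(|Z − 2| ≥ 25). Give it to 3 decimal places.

The first two moments determine the variance, so Chebyshev's inequality is the sharpest standard bound available.
Var(Z) = E[Z²] − (E[Z])² = 29 − 4 = 25.
Chebyshev's inequality: Pr(|Z − μ| ≥ t) ≤ Var(Z)/t² = 25/625 = 0.0400.

0.040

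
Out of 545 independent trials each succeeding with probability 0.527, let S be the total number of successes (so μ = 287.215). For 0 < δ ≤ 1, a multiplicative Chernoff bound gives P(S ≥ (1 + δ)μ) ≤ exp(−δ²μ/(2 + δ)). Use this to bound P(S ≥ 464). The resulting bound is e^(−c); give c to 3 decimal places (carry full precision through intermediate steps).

Write 464 = (1 + δ)μ, so δ = 464/287.215 − 1 = 0.6155145…
Then the exponent is δ²μ/(2 + δ) = (464 − μ)² / (μ·(2 + δ)) = 41.603184.

41.603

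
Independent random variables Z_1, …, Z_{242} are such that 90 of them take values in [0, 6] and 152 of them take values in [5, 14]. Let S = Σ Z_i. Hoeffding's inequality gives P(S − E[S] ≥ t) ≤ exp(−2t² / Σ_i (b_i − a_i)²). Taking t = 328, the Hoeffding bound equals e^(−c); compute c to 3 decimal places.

Σ(b_i − a_i)² = 90·6² + 152·9² = 15552.
c = 2t² / 15552 = 2·328² / 15552 = 13.8354.

13.835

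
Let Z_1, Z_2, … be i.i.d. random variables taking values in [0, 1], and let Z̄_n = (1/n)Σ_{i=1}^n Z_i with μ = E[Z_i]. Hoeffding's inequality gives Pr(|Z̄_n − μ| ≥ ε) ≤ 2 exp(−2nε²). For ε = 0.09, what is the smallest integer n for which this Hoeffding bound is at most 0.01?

328

Require 2·exp(−2nε²) ≤ 0.01, i.e. 2nε² ≥ ln(2/0.01) = 5.298317.
So n ≥ 5.298317 / (2·0.09²) = 327.057.
The smallest integer n is 328.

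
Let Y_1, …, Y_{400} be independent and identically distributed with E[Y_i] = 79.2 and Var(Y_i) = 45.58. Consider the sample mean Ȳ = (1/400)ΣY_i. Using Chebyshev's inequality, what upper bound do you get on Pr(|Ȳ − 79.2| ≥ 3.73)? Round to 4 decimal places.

0.0082

Var(Ȳ) = Var(Y_i)/n = 45.58/400 = 0.11395.
Chebyshev: Pr(|Ȳ − 79.2| ≥ 3.73) ≤ Var(Ȳ)/(3.73)² = 45.58/(400·3.73²) = 0.0082.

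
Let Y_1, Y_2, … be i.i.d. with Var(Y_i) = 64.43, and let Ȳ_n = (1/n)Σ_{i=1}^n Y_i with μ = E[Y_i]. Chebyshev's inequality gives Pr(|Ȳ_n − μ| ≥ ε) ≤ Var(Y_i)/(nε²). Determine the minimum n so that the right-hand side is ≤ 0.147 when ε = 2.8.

Require 64.43/(n·2.8²) ≤ 0.147, i.e. n ≥ 64.43/(0.147·2.8²) = 55.906.
The smallest integer n is 56.

56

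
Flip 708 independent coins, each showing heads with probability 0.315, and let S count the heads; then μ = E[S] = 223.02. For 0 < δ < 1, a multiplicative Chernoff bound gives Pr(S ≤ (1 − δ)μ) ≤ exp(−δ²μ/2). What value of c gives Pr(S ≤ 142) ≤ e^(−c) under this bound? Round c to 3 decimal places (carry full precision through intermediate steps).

14.717

Write 142 = (1 − δ)μ, so δ = 1 − 142/223.02 = 0.3632858…
Then the exponent is δ²μ/2 = (μ − 142)²/(2μ) = 14.716708.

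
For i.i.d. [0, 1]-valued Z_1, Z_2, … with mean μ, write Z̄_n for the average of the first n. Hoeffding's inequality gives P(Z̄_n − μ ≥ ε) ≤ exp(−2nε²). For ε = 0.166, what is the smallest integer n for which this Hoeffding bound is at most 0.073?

Require exp(−2nε²) ≤ 0.073, i.e. 2nε² ≥ ln(1/0.073) = 2.617296.
So n ≥ 2.617296 / (2·0.166²) = 47.490.
The smallest integer n is 48.

48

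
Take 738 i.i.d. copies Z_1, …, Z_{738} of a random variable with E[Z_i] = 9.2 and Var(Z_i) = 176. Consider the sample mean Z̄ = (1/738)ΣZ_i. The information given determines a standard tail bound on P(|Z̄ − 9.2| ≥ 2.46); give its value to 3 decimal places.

0.039

With mean and variance of each term known, Chebyshev's inequality bounds the deviation of the sum (or sample mean).
Var(Z̄) = Var(Z_i)/n = 176/738 = 0.23848.
Chebyshev: P(|Z̄ − 9.2| ≥ 2.46) ≤ Var(Z̄)/(2.46)² = 176/(738·2.46²) = 0.0394.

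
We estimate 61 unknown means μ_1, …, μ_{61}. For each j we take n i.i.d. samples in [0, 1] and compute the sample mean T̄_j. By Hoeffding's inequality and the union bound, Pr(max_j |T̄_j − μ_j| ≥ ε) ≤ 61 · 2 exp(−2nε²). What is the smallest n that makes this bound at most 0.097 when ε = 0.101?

Need 2·61·exp(−2nε²) ≤ 0.097, i.e. exp(−2nε²) ≤ 0.097/122.
So 2nε² ≥ ln(122/0.097) = 7.137065.
Hence n ≥ 7.137065/(2·0.101²) = 349.822.
The smallest integer n is 350.

350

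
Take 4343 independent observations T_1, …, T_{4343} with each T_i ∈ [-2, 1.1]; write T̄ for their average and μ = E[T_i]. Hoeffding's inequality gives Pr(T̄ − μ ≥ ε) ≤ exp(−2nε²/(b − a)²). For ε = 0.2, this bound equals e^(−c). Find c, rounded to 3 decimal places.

36.154

c = 2nε²/(b − a)² = 2·4343·0.2² / 3.1² = 36.1540.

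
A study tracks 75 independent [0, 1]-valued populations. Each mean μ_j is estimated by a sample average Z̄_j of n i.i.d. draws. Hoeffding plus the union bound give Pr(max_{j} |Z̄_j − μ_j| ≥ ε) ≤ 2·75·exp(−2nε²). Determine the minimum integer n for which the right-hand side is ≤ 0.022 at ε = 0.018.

Need 2·75·exp(−2nε²) ≤ 0.022, i.e. exp(−2nε²) ≤ 0.022/150.
So 2nε² ≥ ln(150/0.022) = 8.827348.
Hence n ≥ 8.827348/(2·0.018²) = 13622.451.
The smallest integer n is 13623.

13623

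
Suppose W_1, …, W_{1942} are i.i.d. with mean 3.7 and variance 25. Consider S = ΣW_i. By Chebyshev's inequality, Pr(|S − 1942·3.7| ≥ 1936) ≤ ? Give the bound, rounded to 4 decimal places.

Var(S) = n·Var(W_i) = 1942·25 = 48550.
Chebyshev: Pr(|S − 1942·3.7| ≥ 1936) ≤ Var(S)/1936² = 48550/3748096 = 0.0130.

0.0130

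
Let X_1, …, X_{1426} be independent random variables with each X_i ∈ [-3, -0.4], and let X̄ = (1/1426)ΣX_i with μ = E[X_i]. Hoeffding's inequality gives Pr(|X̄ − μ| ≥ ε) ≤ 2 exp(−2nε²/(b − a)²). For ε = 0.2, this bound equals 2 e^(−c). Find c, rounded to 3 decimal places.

16.876

c = 2nε²/(b − a)² = 2·1426·0.2² / 2.6² = 16.8757.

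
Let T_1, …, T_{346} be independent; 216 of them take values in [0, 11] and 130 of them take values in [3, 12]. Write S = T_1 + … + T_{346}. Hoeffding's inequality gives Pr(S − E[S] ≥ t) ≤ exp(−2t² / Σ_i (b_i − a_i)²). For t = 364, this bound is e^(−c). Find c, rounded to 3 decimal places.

7.227

Σ(b_i − a_i)² = 216·11² + 130·9² = 36666.
c = 2t² / 36666 = 2·364² / 36666 = 7.2272.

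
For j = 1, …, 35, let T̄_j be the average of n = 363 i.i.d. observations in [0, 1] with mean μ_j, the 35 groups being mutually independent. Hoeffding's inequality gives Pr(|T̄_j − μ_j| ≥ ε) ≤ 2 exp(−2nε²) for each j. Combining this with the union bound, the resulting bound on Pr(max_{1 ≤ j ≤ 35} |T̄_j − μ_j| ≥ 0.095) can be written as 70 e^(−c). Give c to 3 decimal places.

6.552

Union bound over the 35 events: Pr(max_{1 ≤ j ≤ 35} |T̄_j − μ_j| ≥ 0.095) ≤ 35·2·exp(−2nε²) = 70 exp(−2·363·0.095²).
So c = 2·363·0.095² = 6.5522.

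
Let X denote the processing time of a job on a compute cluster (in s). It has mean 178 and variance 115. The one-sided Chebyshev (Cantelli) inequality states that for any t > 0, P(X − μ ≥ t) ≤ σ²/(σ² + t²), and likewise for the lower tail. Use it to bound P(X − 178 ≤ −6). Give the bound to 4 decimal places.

Here σ² = 115 and t = 6, so σ² + t² = 151.
Cantelli's bound: 115/151 = 0.7616.

0.7616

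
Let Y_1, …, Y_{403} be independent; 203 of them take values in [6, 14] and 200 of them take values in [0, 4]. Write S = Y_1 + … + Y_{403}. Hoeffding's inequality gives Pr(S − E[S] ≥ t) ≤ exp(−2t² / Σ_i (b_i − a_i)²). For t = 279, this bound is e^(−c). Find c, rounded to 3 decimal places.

9.615

Σ(b_i − a_i)² = 203·8² + 200·4² = 16192.
c = 2t² / 16192 = 2·279² / 16192 = 9.6147.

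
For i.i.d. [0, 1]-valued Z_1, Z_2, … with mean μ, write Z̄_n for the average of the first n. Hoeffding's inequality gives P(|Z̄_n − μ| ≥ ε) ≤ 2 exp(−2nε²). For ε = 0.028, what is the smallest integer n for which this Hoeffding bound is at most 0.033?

2618

Require 2·exp(−2nε²) ≤ 0.033, i.e. 2nε² ≥ ln(2/0.033) = 4.104395.
So n ≥ 4.104395 / (2·0.028²) = 2617.599.
The smallest integer n is 2618.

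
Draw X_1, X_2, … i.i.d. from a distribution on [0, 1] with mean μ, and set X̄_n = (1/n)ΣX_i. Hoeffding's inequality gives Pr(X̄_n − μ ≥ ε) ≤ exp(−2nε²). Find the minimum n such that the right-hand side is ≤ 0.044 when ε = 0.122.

105

Require exp(−2nε²) ≤ 0.044, i.e. 2nε² ≥ ln(1/0.044) = 3.123566.
So n ≥ 3.123566 / (2·0.122²) = 104.930.
The smallest integer n is 105.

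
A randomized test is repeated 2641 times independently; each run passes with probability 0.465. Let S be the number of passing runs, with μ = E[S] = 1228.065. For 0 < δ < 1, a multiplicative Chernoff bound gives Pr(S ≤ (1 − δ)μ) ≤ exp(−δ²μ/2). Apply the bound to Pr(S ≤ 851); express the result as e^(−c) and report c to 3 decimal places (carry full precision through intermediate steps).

57.887

Write 851 = (1 − δ)μ, so δ = 1 − 851/1228.065 = 0.3070399…
Then the exponent is δ²μ/2 = (μ − 851)²/(2μ) = 57.887007.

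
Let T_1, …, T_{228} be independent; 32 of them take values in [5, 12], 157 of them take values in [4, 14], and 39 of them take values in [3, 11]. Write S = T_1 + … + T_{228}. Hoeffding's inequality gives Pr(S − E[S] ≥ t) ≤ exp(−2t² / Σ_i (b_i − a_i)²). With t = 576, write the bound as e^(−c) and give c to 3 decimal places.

33.574

Σ(b_i − a_i)² = 32·7² + 157·10² + 39·8² = 19764.
c = 2t² / 19764 = 2·576² / 19764 = 33.5738.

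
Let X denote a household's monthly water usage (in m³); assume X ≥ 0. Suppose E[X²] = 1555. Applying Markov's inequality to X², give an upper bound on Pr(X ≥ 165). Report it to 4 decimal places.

Since X ≥ 0, the event {X ≥ 165} is the same as {X² ≥ 27225}.
Markov's inequality applied to X² gives Pr(X² ≥ 27225) ≤ E[X²]/27225 = 1555/27225 = 0.0571.

0.0571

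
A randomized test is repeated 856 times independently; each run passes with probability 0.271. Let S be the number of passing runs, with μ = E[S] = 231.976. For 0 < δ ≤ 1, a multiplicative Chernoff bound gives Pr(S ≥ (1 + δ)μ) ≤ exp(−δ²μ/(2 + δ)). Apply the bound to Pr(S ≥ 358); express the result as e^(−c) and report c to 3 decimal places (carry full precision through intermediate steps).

26.920

Write 358 = (1 + δ)μ, so δ = 358/231.976 − 1 = 0.5432631…
Then the exponent is δ²μ/(2 + δ) = (358 − μ)² / (μ·(2 + δ)) = 26.919821.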